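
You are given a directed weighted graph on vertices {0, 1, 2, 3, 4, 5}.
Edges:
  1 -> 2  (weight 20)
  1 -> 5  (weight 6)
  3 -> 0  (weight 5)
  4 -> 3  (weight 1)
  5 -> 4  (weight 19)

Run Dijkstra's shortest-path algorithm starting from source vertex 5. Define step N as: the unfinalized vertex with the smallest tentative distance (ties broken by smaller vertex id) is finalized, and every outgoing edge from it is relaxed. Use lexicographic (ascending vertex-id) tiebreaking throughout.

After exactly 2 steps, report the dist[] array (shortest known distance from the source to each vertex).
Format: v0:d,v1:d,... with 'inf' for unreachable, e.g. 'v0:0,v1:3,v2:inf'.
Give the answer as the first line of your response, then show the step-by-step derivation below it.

v0:inf,v1:inf,v2:inf,v3:20,v4:19,v5:0

step 1: dist = v0:inf,v1:inf,v2:inf,v3:inf,v4:19,v5:0
step 2: dist = v0:inf,v1:inf,v2:inf,v3:20,v4:19,v5:0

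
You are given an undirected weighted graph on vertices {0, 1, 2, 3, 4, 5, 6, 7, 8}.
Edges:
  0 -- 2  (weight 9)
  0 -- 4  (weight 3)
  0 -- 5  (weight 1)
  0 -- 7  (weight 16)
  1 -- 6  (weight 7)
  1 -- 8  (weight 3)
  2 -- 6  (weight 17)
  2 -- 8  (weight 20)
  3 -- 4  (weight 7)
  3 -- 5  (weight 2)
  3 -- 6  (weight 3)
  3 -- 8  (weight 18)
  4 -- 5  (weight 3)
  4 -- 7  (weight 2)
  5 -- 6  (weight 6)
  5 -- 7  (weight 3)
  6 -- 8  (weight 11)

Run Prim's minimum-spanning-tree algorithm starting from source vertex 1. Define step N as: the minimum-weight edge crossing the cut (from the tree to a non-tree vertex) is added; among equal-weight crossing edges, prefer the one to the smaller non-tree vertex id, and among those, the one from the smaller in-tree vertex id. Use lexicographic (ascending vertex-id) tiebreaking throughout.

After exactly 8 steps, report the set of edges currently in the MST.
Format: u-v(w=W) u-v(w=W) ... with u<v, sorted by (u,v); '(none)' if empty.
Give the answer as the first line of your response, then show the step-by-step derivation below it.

0-2(w=9) 0-4(w=3) 0-5(w=1) 1-6(w=7) 1-8(w=3) 3-5(w=2) 3-6(w=3) 4-7(w=2)

step 1: add edge 1-8 (w=3); MST = {1-8(w=3)}
step 2: add edge 1-6 (w=7); MST = {1-6(w=7) 1-8(w=3)}
step 3: add edge 3-6 (w=3); MST = {1-6(w=7) 1-8(w=3) 3-6(w=3)}
step 4: add edge 3-5 (w=2); MST = {1-6(w=7) 1-8(w=3) 3-5(w=2) 3-6(w=3)}
step 5: add edge 0-5 (w=1); MST = {0-5(w=1) 1-6(w=7) 1-8(w=3) 3-5(w=2) 3-6(w=3)}
step 6: add edge 0-4 (w=3); MST = {0-4(w=3) 0-5(w=1) 1-6(w=7) 1-8(w=3) 3-5(w=2) 3-6(w=3)}
step 7: add edge 4-7 (w=2); MST = {0-4(w=3) 0-5(w=1) 1-6(w=7) 1-8(w=3) 3-5(w=2) 3-6(w=3) 4-7(w=2)}
step 8: add edge 0-2 (w=9); MST = {0-2(w=9) 0-4(w=3) 0-5(w=1) 1-6(w=7) 1-8(w=3) 3-5(w=2) 3-6(w=3) 4-7(w=2)}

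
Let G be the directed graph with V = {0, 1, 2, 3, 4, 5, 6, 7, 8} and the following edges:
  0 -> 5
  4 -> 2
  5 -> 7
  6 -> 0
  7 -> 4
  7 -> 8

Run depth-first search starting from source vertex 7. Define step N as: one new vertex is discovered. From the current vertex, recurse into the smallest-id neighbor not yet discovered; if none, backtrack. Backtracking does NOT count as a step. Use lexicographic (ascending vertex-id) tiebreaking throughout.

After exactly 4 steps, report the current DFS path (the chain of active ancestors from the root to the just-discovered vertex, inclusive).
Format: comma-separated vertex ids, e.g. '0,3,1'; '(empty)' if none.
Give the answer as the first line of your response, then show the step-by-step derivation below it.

7,8

step 1: discover 7; path=7; order=7
step 2: discover 4; path=7>4; order=7,4
step 3: discover 2; path=7>4>2; order=7,4,2
step 4: discover 8; path=7>8; order=7,4,2,8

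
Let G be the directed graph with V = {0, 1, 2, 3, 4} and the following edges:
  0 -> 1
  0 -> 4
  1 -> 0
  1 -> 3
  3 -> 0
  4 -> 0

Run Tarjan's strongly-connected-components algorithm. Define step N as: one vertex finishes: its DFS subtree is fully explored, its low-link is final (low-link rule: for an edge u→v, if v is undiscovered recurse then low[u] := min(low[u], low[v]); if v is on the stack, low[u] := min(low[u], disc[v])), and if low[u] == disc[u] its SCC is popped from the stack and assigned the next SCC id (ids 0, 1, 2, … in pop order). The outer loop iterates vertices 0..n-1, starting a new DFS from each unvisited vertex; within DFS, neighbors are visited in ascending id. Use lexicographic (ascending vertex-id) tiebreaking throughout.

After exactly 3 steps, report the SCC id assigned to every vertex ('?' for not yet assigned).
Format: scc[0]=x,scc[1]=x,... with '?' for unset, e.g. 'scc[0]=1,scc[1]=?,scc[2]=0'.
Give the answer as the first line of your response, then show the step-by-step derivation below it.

scc[0]=?,scc[1]=?,scc[2]=?,scc[3]=?,scc[4]=?

step 1: low=(low[0]=0,low[1]=0,low[2]=?,low[3]=0,low[4]=?); scc=(scc[0]=?,scc[1]=?,scc[2]=?,scc[3]=?,scc[4]=?)
step 2: low=(low[0]=0,low[1]=0,low[2]=?,low[3]=0,low[4]=?); scc=(scc[0]=?,scc[1]=?,scc[2]=?,scc[3]=?,scc[4]=?)
step 3: low=(low[0]=0,low[1]=0,low[2]=?,low[3]=0,low[4]=0); scc=(scc[0]=?,scc[1]=?,scc[2]=?,scc[3]=?,scc[4]=?)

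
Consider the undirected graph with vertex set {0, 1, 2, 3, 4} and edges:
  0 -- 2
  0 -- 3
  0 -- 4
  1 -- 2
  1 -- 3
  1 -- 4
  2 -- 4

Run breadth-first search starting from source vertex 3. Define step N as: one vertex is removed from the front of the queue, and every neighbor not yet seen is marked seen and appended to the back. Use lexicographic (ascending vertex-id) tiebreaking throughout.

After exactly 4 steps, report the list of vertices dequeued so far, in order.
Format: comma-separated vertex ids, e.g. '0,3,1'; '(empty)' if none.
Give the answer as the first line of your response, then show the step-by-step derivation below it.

3,0,1,2

step 1: dequeue 3; queue=[0,1]; order=3
step 2: dequeue 0; queue=[1,2,4]; order=3,0
step 3: dequeue 1; queue=[2,4]; order=3,0,1
step 4: dequeue 2; queue=[4]; order=3,0,1,2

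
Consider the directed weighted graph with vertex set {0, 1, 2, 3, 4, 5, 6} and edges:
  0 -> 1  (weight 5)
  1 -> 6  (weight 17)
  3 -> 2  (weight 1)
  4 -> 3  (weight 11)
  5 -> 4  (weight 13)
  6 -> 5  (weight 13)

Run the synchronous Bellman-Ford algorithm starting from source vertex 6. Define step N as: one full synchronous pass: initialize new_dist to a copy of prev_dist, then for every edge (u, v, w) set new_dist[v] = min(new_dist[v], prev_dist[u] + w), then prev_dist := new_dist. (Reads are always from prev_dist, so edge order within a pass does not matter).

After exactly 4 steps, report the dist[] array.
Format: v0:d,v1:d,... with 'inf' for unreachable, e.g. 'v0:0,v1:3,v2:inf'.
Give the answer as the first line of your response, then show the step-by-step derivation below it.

v0:inf,v1:inf,v2:38,v3:37,v4:26,v5:13,v6:0

step 1: dist = v0:inf,v1:inf,v2:inf,v3:inf,v4:inf,v5:13,v6:0
step 2: dist = v0:inf,v1:inf,v2:inf,v3:inf,v4:26,v5:13,v6:0
step 3: dist = v0:inf,v1:inf,v2:inf,v3:37,v4:26,v5:13,v6:0
step 4: dist = v0:inf,v1:inf,v2:38,v3:37,v4:26,v5:13,v6:0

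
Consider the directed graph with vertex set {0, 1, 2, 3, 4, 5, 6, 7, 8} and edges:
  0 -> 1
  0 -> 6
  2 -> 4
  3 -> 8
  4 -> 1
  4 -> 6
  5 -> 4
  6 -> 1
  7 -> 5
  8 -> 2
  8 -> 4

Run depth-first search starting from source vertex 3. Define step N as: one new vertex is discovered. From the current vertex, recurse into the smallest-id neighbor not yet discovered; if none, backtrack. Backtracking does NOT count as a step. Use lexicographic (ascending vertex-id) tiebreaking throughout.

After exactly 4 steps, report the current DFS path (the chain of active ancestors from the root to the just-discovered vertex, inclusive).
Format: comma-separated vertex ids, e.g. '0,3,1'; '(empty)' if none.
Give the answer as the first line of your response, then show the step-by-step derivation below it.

3,8,2,4

step 1: discover 3; path=3; order=3
step 2: discover 8; path=3>8; order=3,8
step 3: discover 2; path=3>8>2; order=3,8,2
step 4: discover 4; path=3>8>2>4; order=3,8,2,4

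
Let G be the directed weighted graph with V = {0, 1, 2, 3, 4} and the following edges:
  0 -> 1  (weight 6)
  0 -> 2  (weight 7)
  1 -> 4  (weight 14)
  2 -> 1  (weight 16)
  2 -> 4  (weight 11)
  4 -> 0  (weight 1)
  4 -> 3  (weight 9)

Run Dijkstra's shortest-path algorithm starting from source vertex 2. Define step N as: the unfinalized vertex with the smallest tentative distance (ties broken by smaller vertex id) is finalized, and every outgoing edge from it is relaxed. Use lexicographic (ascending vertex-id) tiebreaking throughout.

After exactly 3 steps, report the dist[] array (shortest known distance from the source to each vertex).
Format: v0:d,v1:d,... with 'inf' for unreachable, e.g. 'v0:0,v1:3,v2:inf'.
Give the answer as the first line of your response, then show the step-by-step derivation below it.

v0:12,v1:16,v2:0,v3:20,v4:11

step 1: dist = v0:inf,v1:16,v2:0,v3:inf,v4:11
step 2: dist = v0:12,v1:16,v2:0,v3:20,v4:11
step 3: dist = v0:12,v1:16,v2:0,v3:20,v4:11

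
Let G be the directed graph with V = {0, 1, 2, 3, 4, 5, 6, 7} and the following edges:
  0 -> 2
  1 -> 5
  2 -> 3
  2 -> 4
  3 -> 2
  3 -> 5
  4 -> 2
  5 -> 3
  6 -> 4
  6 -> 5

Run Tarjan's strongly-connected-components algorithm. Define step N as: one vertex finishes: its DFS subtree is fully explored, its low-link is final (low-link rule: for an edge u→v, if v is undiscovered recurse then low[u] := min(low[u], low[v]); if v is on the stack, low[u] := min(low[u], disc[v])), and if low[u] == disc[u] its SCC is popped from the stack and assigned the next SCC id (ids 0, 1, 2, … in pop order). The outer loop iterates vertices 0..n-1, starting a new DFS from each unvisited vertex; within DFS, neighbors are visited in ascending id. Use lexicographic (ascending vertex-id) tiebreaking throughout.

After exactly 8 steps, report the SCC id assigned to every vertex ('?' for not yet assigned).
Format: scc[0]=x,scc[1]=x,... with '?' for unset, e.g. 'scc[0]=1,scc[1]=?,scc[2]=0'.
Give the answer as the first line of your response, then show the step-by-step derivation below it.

scc[0]=1,scc[1]=2,scc[2]=0,scc[3]=0,scc[4]=0,scc[5]=0,scc[6]=3,scc[7]=4

step 1: low=(low[0]=0,low[1]=?,low[2]=1,low[3]=1,low[4]=?,low[5]=2,low[6]=?,low[7]=?); scc=(scc[0]=?,scc[1]=?,scc[2]=?,scc[3]=?,scc[4]=?,scc[5]=?,scc[6]=?,scc[7]=?)
step 2: low=(low[0]=0,low[1]=?,low[2]=1,low[3]=1,low[4]=?,low[5]=2,low[6]=?,low[7]=?); scc=(scc[0]=?,scc[1]=?,scc[2]=?,scc[3]=?,scc[4]=?,scc[5]=?,scc[6]=?,scc[7]=?)
step 3: low=(low[0]=0,low[1]=?,low[2]=1,low[3]=1,low[4]=1,low[5]=2,low[6]=?,low[7]=?); scc=(scc[0]=?,scc[1]=?,scc[2]=?,scc[3]=?,scc[4]=?,scc[5]=?,scc[6]=?,scc[7]=?)
step 4: low=(low[0]=0,low[1]=?,low[2]=1,low[3]=1,low[4]=1,low[5]=2,low[6]=?,low[7]=?); scc=(scc[0]=?,scc[1]=?,scc[2]=0,scc[3]=0,scc[4]=0,scc[5]=0,scc[6]=?,scc[7]=?)
step 5: low=(low[0]=0,low[1]=?,low[2]=1,low[3]=1,low[4]=1,low[5]=2,low[6]=?,low[7]=?); scc=(scc[0]=1,scc[1]=?,scc[2]=0,scc[3]=0,scc[4]=0,scc[5]=0,scc[6]=?,scc[7]=?)
step 6: low=(low[0]=0,low[1]=5,low[2]=1,low[3]=1,low[4]=1,low[5]=2,low[6]=?,low[7]=?); scc=(scc[0]=1,scc[1]=2,scc[2]=0,scc[3]=0,scc[4]=0,scc[5]=0,scc[6]=?,scc[7]=?)
step 7: low=(low[0]=0,low[1]=5,low[2]=1,low[3]=1,low[4]=1,low[5]=2,low[6]=6,low[7]=?); scc=(scc[0]=1,scc[1]=2,scc[2]=0,scc[3]=0,scc[4]=0,scc[5]=0,scc[6]=3,scc[7]=?)
step 8: low=(low[0]=0,low[1]=5,low[2]=1,low[3]=1,low[4]=1,low[5]=2,low[6]=6,low[7]=7); scc=(scc[0]=1,scc[1]=2,scc[2]=0,scc[3]=0,scc[4]=0,scc[5]=0,scc[6]=3,scc[7]=4)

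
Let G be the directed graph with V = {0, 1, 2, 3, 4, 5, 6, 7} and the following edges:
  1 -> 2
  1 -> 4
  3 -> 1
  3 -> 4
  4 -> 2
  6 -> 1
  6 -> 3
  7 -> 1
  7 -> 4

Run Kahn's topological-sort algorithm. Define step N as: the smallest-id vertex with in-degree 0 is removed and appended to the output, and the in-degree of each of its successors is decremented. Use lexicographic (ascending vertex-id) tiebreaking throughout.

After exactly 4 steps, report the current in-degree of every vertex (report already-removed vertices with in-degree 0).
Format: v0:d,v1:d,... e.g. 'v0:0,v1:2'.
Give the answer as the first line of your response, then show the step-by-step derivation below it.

v0:0,v1:1,v2:2,v3:0,v4:2,v5:0,v6:0,v7:0

step 1: output 0; order=[0]; indeg=(0,3,2,1,3,0,0,0)
step 2: output 5; order=[0,5]; indeg=(0,3,2,1,3,0,0,0)
step 3: output 6; order=[0,5,6]; indeg=(0,2,2,0,3,0,0,0)
step 4: output 3; order=[0,5,6,3]; indeg=(0,1,2,0,2,0,0,0)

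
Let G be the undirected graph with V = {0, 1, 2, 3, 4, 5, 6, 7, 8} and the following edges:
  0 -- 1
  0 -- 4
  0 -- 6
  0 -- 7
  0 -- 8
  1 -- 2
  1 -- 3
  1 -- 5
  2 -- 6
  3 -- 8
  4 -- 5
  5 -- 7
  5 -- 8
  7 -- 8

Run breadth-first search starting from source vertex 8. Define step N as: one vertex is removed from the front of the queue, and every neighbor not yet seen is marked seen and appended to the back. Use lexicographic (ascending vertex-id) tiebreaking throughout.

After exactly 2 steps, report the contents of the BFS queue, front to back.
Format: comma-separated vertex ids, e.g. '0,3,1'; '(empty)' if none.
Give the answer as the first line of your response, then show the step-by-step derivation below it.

3,5,7,1,4,6

step 1: dequeue 8; queue=[0,3,5,7]; order=8
step 2: dequeue 0; queue=[3,5,7,1,4,6]; order=8,0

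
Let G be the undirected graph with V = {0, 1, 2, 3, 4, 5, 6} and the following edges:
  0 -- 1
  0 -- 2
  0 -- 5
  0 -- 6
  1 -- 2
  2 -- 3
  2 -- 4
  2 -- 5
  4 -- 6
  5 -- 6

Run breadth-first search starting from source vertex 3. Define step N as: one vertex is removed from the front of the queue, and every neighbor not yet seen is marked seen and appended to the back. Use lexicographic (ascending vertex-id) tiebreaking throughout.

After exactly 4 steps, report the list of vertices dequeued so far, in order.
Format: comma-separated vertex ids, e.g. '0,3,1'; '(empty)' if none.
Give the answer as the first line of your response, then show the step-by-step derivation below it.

3,2,0,1

step 1: dequeue 3; queue=[2]; order=3
step 2: dequeue 2; queue=[0,1,4,5]; order=3,2
step 3: dequeue 0; queue=[1,4,5,6]; order=3,2,0
step 4: dequeue 1; queue=[4,5,6]; order=3,2,0,1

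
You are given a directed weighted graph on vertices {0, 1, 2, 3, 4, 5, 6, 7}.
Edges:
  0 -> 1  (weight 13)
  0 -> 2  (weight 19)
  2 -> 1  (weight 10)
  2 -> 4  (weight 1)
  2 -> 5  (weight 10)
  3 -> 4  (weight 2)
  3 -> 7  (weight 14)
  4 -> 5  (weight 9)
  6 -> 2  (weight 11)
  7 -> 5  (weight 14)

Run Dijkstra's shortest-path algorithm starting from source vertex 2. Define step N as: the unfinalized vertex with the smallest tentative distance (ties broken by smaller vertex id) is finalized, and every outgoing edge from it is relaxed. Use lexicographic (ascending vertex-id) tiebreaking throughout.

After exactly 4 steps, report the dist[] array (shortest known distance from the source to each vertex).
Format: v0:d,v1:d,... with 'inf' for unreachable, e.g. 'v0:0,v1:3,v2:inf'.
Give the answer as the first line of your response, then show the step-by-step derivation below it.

v0:inf,v1:10,v2:0,v3:inf,v4:1,v5:10,v6:inf,v7:inf

step 1: dist = v0:inf,v1:10,v2:0,v3:inf,v4:1,v5:10,v6:inf,v7:inf
step 2: dist = v0:inf,v1:10,v2:0,v3:inf,v4:1,v5:10,v6:inf,v7:inf
step 3: dist = v0:inf,v1:10,v2:0,v3:inf,v4:1,v5:10,v6:inf,v7:inf
step 4: dist = v0:inf,v1:10,v2:0,v3:inf,v4:1,v5:10,v6:inf,v7:inf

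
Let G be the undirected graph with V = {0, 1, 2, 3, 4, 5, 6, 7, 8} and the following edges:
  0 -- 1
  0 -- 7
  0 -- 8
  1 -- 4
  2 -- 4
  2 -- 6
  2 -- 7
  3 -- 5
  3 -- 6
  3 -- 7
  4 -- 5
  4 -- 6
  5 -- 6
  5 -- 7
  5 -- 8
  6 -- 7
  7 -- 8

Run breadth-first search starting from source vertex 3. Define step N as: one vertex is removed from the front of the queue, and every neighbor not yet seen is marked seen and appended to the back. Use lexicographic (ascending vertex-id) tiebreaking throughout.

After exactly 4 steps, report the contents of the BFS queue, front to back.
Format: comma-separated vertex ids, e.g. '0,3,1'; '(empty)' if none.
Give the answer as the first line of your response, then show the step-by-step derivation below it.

4,8,2,0

step 1: dequeue 3; queue=[5,6,7]; order=3
step 2: dequeue 5; queue=[6,7,4,8]; order=3,5
step 3: dequeue 6; queue=[7,4,8,2]; order=3,5,6
step 4: dequeue 7; queue=[4,8,2,0]; order=3,5,6,7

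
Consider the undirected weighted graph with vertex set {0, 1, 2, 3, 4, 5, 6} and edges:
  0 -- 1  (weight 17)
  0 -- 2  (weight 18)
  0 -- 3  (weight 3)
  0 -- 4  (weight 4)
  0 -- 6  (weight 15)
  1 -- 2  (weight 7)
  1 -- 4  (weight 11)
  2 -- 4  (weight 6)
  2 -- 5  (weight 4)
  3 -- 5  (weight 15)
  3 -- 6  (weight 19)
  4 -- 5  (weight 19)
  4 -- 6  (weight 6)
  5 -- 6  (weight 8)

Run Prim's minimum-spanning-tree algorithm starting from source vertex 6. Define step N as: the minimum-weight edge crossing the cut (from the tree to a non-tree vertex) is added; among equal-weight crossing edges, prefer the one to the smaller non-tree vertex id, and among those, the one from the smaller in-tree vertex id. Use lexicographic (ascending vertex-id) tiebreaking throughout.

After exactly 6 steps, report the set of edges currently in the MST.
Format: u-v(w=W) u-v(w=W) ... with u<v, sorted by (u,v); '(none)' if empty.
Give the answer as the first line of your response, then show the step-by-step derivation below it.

0-3(w=3) 0-4(w=4) 1-2(w=7) 2-4(w=6) 2-5(w=4) 4-6(w=6)

step 1: add edge 4-6 (w=6); MST = {4-6(w=6)}
step 2: add edge 0-4 (w=4); MST = {0-4(w=4) 4-6(w=6)}
step 3: add edge 0-3 (w=3); MST = {0-3(w=3) 0-4(w=4) 4-6(w=6)}
step 4: add edge 2-4 (w=6); MST = {0-3(w=3) 0-4(w=4) 2-4(w=6) 4-6(w=6)}
step 5: add edge 2-5 (w=4); MST = {0-3(w=3) 0-4(w=4) 2-4(w=6) 2-5(w=4) 4-6(w=6)}
step 6: add edge 1-2 (w=7); MST = {0-3(w=3) 0-4(w=4) 1-2(w=7) 2-4(w=6) 2-5(w=4) 4-6(w=6)}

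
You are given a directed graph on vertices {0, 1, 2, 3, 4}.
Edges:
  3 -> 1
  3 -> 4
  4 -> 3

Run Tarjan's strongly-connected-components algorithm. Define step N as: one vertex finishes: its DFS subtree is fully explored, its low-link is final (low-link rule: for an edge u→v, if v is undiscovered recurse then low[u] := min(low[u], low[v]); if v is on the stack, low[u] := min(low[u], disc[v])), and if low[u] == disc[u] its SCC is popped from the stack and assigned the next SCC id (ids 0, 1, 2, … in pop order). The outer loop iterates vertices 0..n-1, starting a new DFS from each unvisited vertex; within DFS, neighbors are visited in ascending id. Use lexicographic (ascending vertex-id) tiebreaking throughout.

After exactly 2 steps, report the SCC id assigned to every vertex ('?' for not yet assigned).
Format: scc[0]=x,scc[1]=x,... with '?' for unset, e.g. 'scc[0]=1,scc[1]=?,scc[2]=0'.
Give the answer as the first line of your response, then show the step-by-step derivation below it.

scc[0]=0,scc[1]=1,scc[2]=?,scc[3]=?,scc[4]=?

step 1: low=(low[0]=0,low[1]=?,low[2]=?,low[3]=?,low[4]=?); scc=(scc[0]=0,scc[1]=?,scc[2]=?,scc[3]=?,scc[4]=?)
step 2: low=(low[0]=0,low[1]=1,low[2]=?,low[3]=?,low[4]=?); scc=(scc[0]=0,scc[1]=1,scc[2]=?,scc[3]=?,scc[4]=?)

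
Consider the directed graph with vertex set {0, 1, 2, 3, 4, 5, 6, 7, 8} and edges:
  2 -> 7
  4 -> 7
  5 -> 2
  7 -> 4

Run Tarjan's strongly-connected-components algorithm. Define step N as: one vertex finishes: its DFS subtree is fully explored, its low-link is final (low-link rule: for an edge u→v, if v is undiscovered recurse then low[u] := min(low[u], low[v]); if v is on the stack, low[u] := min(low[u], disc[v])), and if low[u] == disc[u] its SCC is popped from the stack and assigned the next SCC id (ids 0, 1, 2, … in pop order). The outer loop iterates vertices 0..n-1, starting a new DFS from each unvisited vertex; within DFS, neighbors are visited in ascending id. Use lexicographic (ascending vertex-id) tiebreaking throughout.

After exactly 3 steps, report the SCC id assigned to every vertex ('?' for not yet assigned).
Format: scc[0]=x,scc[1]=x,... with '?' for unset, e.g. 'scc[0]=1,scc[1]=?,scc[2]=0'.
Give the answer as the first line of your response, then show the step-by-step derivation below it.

scc[0]=0,scc[1]=1,scc[2]=?,scc[3]=?,scc[4]=?,scc[5]=?,scc[6]=?,scc[7]=?,scc[8]=?

step 1: low=(low[0]=0,low[1]=?,low[2]=?,low[3]=?,low[4]=?,low[5]=?,low[6]=?,low[7]=?,low[8]=?); scc=(scc[0]=0,scc[1]=?,scc[2]=?,scc[3]=?,scc[4]=?,scc[5]=?,scc[6]=?,scc[7]=?,scc[8]=?)
step 2: low=(low[0]=0,low[1]=1,low[2]=?,low[3]=?,low[4]=?,low[5]=?,low[6]=?,low[7]=?,low[8]=?); scc=(scc[0]=0,scc[1]=1,scc[2]=?,scc[3]=?,scc[4]=?,scc[5]=?,scc[6]=?,scc[7]=?,scc[8]=?)
step 3: low=(low[0]=0,low[1]=1,low[2]=2,low[3]=?,low[4]=3,low[5]=?,low[6]=?,low[7]=3,low[8]=?); scc=(scc[0]=0,scc[1]=1,scc[2]=?,scc[3]=?,scc[4]=?,scc[5]=?,scc[6]=?,scc[7]=?,scc[8]=?)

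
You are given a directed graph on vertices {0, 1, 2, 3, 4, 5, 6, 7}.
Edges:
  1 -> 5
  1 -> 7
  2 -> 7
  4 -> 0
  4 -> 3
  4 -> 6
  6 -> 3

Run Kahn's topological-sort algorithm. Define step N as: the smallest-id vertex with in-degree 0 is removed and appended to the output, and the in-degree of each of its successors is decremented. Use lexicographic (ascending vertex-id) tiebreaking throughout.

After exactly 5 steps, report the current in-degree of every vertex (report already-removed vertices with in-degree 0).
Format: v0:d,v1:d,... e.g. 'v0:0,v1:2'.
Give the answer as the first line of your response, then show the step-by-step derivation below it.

v0:0,v1:0,v2:0,v3:1,v4:0,v5:0,v6:0,v7:0

step 1: output 1; order=[1]; indeg=(1,0,0,2,0,0,1,1)
step 2: output 2; order=[1,2]; indeg=(1,0,0,2,0,0,1,0)
step 3: output 4; order=[1,2,4]; indeg=(0,0,0,1,0,0,0,0)
step 4: output 0; order=[1,2,4,0]; indeg=(0,0,0,1,0,0,0,0)
step 5: output 5; order=[1,2,4,0,5]; indeg=(0,0,0,1,0,0,0,0)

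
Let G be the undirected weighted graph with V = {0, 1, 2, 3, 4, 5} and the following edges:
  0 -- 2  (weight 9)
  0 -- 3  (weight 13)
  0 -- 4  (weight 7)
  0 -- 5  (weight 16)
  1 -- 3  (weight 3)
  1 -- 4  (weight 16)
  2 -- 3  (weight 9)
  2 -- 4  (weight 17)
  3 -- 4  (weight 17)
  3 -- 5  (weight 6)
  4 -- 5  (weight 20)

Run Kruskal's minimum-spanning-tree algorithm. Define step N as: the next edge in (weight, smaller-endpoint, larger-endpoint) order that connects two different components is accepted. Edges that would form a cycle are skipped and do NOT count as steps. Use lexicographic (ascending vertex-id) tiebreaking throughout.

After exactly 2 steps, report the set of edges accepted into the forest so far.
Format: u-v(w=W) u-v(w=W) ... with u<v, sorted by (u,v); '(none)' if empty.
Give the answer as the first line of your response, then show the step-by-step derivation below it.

1-3(w=3) 3-5(w=6)

step 1: add edge 1-3 (w=3); MST = {1-3(w=3)}
step 2: add edge 3-5 (w=6); MST = {1-3(w=3) 3-5(w=6)}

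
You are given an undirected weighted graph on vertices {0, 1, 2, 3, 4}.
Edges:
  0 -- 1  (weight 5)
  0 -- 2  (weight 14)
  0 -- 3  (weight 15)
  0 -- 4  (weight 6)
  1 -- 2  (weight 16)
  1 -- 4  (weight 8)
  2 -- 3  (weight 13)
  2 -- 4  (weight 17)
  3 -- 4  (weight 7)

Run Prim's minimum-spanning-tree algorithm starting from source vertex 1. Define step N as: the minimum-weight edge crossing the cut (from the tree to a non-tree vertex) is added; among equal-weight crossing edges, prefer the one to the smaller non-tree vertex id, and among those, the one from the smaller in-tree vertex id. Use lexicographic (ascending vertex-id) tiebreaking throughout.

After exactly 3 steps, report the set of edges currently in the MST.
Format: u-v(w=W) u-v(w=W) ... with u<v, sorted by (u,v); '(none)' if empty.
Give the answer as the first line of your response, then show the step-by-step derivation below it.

0-1(w=5) 0-4(w=6) 3-4(w=7)

step 1: add edge 0-1 (w=5); MST = {0-1(w=5)}
step 2: add edge 0-4 (w=6); MST = {0-1(w=5) 0-4(w=6)}
step 3: add edge 3-4 (w=7); MST = {0-1(w=5) 0-4(w=6) 3-4(w=7)}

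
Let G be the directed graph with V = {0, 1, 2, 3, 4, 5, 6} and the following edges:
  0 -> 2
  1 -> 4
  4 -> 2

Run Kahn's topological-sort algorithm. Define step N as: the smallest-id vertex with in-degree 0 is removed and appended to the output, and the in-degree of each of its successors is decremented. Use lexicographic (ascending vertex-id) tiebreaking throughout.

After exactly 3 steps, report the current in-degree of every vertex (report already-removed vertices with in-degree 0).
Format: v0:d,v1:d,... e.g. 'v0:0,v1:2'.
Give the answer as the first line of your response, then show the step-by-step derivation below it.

v0:0,v1:0,v2:1,v3:0,v4:0,v5:0,v6:0

step 1: output 0; order=[0]; indeg=(0,0,1,0,1,0,0)
step 2: output 1; order=[0,1]; indeg=(0,0,1,0,0,0,0)
step 3: output 3; order=[0,1,3]; indeg=(0,0,1,0,0,0,0)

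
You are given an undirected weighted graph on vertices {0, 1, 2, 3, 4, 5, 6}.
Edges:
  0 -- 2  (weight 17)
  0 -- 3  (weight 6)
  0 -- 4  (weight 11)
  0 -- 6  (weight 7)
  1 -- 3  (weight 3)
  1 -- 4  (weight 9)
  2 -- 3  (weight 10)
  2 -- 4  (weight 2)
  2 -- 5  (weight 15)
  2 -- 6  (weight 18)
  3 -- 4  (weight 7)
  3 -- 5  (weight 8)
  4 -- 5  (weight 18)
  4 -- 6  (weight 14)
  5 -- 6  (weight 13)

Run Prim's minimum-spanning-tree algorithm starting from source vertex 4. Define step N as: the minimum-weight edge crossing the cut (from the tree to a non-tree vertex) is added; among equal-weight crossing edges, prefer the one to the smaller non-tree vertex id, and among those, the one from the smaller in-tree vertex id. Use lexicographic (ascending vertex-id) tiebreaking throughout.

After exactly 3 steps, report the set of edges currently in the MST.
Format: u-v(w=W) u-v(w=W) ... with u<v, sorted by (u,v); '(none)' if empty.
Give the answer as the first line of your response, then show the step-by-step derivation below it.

1-3(w=3) 2-4(w=2) 3-4(w=7)

step 1: add edge 2-4 (w=2); MST = {2-4(w=2)}
step 2: add edge 3-4 (w=7); MST = {2-4(w=2) 3-4(w=7)}
step 3: add edge 1-3 (w=3); MST = {1-3(w=3) 2-4(w=2) 3-4(w=7)}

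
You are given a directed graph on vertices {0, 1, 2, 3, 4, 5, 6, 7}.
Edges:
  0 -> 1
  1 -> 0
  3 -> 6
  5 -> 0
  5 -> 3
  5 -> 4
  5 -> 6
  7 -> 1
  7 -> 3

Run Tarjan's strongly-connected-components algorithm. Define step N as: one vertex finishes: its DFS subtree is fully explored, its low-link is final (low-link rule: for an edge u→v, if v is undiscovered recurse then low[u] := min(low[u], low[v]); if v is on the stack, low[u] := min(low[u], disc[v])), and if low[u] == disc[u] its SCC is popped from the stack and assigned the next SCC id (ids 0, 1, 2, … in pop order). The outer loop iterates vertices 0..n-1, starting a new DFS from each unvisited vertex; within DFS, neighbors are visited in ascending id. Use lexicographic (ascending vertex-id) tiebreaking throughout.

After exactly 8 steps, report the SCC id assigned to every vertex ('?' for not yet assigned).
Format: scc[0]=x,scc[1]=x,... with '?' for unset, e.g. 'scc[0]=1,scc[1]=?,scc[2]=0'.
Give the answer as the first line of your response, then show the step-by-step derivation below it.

scc[0]=0,scc[1]=0,scc[2]=1,scc[3]=3,scc[4]=4,scc[5]=5,scc[6]=2,scc[7]=6

step 1: low=(low[0]=0,low[1]=0,low[2]=?,low[3]=?,low[4]=?,low[5]=?,low[6]=?,low[7]=?); scc=(scc[0]=?,scc[1]=?,scc[2]=?,scc[3]=?,scc[4]=?,scc[5]=?,scc[6]=?,scc[7]=?)
step 2: low=(low[0]=0,low[1]=0,low[2]=?,low[3]=?,low[4]=?,low[5]=?,low[6]=?,low[7]=?); scc=(scc[0]=0,scc[1]=0,scc[2]=?,scc[3]=?,scc[4]=?,scc[5]=?,scc[6]=?,scc[7]=?)
step 3: low=(low[0]=0,low[1]=0,low[2]=2,low[3]=?,low[4]=?,low[5]=?,low[6]=?,low[7]=?); scc=(scc[0]=0,scc[1]=0,scc[2]=1,scc[3]=?,scc[4]=?,scc[5]=?,scc[6]=?,scc[7]=?)
step 4: low=(low[0]=0,low[1]=0,low[2]=2,low[3]=3,low[4]=?,low[5]=?,low[6]=4,low[7]=?); scc=(scc[0]=0,scc[1]=0,scc[2]=1,scc[3]=?,scc[4]=?,scc[5]=?,scc[6]=2,scc[7]=?)
step 5: low=(low[0]=0,low[1]=0,low[2]=2,low[3]=3,low[4]=?,low[5]=?,low[6]=4,low[7]=?); scc=(scc[0]=0,scc[1]=0,scc[2]=1,scc[3]=3,scc[4]=?,scc[5]=?,scc[6]=2,scc[7]=?)
step 6: low=(low[0]=0,low[1]=0,low[2]=2,low[3]=3,low[4]=5,low[5]=?,low[6]=4,low[7]=?); scc=(scc[0]=0,scc[1]=0,scc[2]=1,scc[3]=3,scc[4]=4,scc[5]=?,scc[6]=2,scc[7]=?)
step 7: low=(low[0]=0,low[1]=0,low[2]=2,low[3]=3,low[4]=5,low[5]=6,low[6]=4,low[7]=?); scc=(scc[0]=0,scc[1]=0,scc[2]=1,scc[3]=3,scc[4]=4,scc[5]=5,scc[6]=2,scc[7]=?)
step 8: low=(low[0]=0,low[1]=0,low[2]=2,low[3]=3,low[4]=5,low[5]=6,low[6]=4,low[7]=7); scc=(scc[0]=0,scc[1]=0,scc[2]=1,scc[3]=3,scc[4]=4,scc[5]=5,scc[6]=2,scc[7]=6)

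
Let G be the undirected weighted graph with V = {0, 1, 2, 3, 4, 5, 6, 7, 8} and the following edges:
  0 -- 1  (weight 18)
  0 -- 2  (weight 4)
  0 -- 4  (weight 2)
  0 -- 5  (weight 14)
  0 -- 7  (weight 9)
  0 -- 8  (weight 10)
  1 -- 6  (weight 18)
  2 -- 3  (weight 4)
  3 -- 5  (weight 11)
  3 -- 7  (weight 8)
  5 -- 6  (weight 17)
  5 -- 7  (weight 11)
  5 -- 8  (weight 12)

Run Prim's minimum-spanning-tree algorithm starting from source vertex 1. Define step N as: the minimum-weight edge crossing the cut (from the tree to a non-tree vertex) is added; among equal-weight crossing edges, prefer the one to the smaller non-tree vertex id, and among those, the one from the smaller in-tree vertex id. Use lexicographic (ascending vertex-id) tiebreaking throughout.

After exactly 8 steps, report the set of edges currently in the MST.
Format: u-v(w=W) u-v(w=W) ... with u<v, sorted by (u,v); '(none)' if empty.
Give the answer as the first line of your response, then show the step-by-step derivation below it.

0-1(w=18) 0-2(w=4) 0-4(w=2) 0-8(w=10) 2-3(w=4) 3-5(w=11) 3-7(w=8) 5-6(w=17)

step 1: add edge 0-1 (w=18); MST = {0-1(w=18)}
step 2: add edge 0-4 (w=2); MST = {0-1(w=18) 0-4(w=2)}
step 3: add edge 0-2 (w=4); MST = {0-1(w=18) 0-2(w=4) 0-4(w=2)}
step 4: add edge 2-3 (w=4); MST = {0-1(w=18) 0-2(w=4) 0-4(w=2) 2-3(w=4)}
step 5: add edge 3-7 (w=8); MST = {0-1(w=18) 0-2(w=4) 0-4(w=2) 2-3(w=4) 3-7(w=8)}
step 6: add edge 0-8 (w=10); MST = {0-1(w=18) 0-2(w=4) 0-4(w=2) 0-8(w=10) 2-3(w=4) 3-7(w=8)}
step 7: add edge 3-5 (w=11); MST = {0-1(w=18) 0-2(w=4) 0-4(w=2) 0-8(w=10) 2-3(w=4) 3-5(w=11) 3-7(w=8)}
step 8: add edge 5-6 (w=17); MST = {0-1(w=18) 0-2(w=4) 0-4(w=2) 0-8(w=10) 2-3(w=4) 3-5(w=11) 3-7(w=8) 5-6(w=17)}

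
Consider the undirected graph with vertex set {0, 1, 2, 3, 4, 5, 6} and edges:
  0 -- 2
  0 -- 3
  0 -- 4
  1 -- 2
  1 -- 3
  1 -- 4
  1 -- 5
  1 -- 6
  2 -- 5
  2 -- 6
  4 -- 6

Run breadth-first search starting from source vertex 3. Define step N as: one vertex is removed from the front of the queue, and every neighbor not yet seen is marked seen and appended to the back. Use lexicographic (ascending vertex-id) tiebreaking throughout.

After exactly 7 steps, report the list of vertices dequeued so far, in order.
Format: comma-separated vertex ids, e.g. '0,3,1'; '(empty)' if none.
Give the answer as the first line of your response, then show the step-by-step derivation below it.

3,0,1,2,4,5,6

step 1: dequeue 3; queue=[0,1]; order=3
step 2: dequeue 0; queue=[1,2,4]; order=3,0
step 3: dequeue 1; queue=[2,4,5,6]; order=3,0,1
step 4: dequeue 2; queue=[4,5,6]; order=3,0,1,2
step 5: dequeue 4; queue=[5,6]; order=3,0,1,2,4
step 6: dequeue 5; queue=[6]; order=3,0,1,2,4,5
step 7: dequeue 6; queue=[(empty)]; order=3,0,1,2,4,5,6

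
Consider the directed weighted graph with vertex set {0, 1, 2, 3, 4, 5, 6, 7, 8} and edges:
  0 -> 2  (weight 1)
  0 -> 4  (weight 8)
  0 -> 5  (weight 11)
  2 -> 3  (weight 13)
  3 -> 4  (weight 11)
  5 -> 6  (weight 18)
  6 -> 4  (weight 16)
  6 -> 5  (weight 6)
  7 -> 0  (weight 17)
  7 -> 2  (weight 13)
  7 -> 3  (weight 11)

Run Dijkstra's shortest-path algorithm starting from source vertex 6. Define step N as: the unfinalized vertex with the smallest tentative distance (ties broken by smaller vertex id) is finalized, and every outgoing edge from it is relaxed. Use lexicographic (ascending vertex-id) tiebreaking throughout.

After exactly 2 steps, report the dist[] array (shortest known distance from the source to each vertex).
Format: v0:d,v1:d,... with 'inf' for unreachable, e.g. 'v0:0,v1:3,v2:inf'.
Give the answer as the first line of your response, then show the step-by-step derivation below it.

v0:inf,v1:inf,v2:inf,v3:inf,v4:16,v5:6,v6:0,v7:inf,v8:inf

step 1: dist = v0:inf,v1:inf,v2:inf,v3:inf,v4:16,v5:6,v6:0,v7:inf,v8:inf
step 2: dist = v0:inf,v1:inf,v2:inf,v3:inf,v4:16,v5:6,v6:0,v7:inf,v8:inf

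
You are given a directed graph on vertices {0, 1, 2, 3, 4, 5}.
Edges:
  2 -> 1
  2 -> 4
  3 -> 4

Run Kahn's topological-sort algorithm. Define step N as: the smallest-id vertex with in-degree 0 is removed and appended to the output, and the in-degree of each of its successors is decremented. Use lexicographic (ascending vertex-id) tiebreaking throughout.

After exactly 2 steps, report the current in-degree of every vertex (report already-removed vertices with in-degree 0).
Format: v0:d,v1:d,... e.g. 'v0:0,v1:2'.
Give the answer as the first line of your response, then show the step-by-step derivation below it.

v0:0,v1:0,v2:0,v3:0,v4:1,v5:0

step 1: output 0; order=[0]; indeg=(0,1,0,0,2,0)
step 2: output 2; order=[0,2]; indeg=(0,0,0,0,1,0)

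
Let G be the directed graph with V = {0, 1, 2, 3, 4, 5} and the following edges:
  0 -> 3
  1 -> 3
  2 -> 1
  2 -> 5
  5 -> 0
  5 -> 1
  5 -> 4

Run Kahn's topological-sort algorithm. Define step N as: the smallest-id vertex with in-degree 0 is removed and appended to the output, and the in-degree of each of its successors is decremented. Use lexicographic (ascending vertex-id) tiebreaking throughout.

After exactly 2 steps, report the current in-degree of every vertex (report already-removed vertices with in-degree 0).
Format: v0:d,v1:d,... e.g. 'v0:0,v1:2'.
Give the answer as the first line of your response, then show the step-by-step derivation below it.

v0:0,v1:0,v2:0,v3:2,v4:0,v5:0

step 1: output 2; order=[2]; indeg=(1,1,0,2,1,0)
step 2: output 5; order=[2,5]; indeg=(0,0,0,2,0,0)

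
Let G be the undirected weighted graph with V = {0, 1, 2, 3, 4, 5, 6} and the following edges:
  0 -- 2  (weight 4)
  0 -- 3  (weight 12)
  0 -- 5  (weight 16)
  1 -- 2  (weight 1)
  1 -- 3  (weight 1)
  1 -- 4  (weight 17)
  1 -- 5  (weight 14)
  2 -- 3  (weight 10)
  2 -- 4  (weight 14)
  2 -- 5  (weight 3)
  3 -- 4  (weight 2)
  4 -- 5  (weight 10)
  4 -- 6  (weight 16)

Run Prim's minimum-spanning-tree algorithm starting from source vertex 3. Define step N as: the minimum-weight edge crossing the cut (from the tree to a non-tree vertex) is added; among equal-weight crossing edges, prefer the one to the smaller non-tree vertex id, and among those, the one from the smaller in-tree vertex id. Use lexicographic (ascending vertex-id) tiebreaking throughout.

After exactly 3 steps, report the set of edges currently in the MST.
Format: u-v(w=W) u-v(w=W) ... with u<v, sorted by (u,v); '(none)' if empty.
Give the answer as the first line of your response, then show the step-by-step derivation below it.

1-2(w=1) 1-3(w=1) 3-4(w=2)

step 1: add edge 1-3 (w=1); MST = {1-3(w=1)}
step 2: add edge 1-2 (w=1); MST = {1-2(w=1) 1-3(w=1)}
step 3: add edge 3-4 (w=2); MST = {1-2(w=1) 1-3(w=1) 3-4(w=2)}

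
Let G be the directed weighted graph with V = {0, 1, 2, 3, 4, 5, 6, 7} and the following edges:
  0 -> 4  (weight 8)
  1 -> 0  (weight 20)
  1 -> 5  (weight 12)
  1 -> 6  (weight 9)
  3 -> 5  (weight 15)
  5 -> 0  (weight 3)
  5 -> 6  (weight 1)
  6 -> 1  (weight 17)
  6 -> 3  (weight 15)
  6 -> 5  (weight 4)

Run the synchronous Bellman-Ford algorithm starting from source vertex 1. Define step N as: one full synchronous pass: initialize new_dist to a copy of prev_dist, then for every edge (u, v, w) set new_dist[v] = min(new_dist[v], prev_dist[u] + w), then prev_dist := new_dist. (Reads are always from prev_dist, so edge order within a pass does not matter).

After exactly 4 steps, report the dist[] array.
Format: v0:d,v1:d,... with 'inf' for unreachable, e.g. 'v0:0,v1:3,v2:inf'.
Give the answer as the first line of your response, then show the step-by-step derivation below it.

v0:15,v1:0,v2:inf,v3:24,v4:23,v5:12,v6:9,v7:inf

step 1: dist = v0:20,v1:0,v2:inf,v3:inf,v4:inf,v5:12,v6:9,v7:inf
step 2: dist = v0:15,v1:0,v2:inf,v3:24,v4:28,v5:12,v6:9,v7:inf
step 3: dist = v0:15,v1:0,v2:inf,v3:24,v4:23,v5:12,v6:9,v7:inf
step 4: dist = v0:15,v1:0,v2:inf,v3:24,v4:23,v5:12,v6:9,v7:inf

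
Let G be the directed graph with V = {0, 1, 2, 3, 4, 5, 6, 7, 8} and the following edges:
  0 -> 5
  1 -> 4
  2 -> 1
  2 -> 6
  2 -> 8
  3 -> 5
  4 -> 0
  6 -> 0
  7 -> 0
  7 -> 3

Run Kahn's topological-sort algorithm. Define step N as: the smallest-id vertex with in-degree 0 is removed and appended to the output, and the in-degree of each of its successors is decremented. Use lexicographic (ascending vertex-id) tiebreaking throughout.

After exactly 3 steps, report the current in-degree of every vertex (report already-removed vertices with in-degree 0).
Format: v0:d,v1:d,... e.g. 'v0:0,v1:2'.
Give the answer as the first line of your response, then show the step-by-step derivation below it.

v0:2,v1:0,v2:0,v3:1,v4:0,v5:2,v6:0,v7:0,v8:0

step 1: output 2; order=[2]; indeg=(3,0,0,1,1,2,0,0,0)
step 2: output 1; order=[2,1]; indeg=(3,0,0,1,0,2,0,0,0)
step 3: output 4; order=[2,1,4]; indeg=(2,0,0,1,0,2,0,0,0)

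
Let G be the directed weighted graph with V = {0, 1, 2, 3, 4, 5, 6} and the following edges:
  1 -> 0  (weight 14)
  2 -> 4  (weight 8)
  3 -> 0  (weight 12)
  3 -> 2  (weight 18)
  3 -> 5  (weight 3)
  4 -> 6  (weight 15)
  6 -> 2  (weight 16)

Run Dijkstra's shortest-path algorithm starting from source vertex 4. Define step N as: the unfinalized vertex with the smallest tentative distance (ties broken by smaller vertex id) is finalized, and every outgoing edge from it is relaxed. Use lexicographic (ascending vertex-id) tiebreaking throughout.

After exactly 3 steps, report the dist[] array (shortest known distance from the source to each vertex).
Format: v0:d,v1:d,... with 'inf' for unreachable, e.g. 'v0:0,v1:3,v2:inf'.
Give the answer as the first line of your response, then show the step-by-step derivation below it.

v0:inf,v1:inf,v2:31,v3:inf,v4:0,v5:inf,v6:15

step 1: dist = v0:inf,v1:inf,v2:inf,v3:inf,v4:0,v5:inf,v6:15
step 2: dist = v0:inf,v1:inf,v2:31,v3:inf,v4:0,v5:inf,v6:15
step 3: dist = v0:inf,v1:inf,v2:31,v3:inf,v4:0,v5:inf,v6:15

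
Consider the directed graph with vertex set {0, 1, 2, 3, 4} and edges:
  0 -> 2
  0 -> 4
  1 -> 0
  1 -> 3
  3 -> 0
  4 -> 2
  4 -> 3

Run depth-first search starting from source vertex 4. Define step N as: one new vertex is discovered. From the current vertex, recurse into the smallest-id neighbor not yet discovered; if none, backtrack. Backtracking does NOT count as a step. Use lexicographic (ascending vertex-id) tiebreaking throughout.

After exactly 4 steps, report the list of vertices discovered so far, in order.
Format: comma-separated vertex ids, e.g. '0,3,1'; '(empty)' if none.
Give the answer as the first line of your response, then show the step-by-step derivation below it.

4,2,3,0

step 1: discover 4; path=4; order=4
step 2: discover 2; path=4>2; order=4,2
step 3: discover 3; path=4>3; order=4,2,3
step 4: discover 0; path=4>3>0; order=4,2,3,0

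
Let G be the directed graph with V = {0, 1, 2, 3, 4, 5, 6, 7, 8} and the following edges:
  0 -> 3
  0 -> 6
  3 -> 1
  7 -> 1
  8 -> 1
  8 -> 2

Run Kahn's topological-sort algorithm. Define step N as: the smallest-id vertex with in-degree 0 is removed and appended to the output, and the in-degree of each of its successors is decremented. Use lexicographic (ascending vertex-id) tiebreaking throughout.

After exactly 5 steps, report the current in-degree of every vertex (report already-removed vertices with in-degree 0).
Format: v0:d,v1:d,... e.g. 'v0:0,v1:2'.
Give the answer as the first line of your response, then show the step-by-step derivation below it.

v0:0,v1:2,v2:1,v3:0,v4:0,v5:0,v6:0,v7:0,v8:0

step 1: output 0; order=[0]; indeg=(0,3,1,0,0,0,0,0,0)
step 2: output 3; order=[0,3]; indeg=(0,2,1,0,0,0,0,0,0)
step 3: output 4; order=[0,3,4]; indeg=(0,2,1,0,0,0,0,0,0)
step 4: output 5; order=[0,3,4,5]; indeg=(0,2,1,0,0,0,0,0,0)
step 5: output 6; order=[0,3,4,5,6]; indeg=(0,2,1,0,0,0,0,0,0)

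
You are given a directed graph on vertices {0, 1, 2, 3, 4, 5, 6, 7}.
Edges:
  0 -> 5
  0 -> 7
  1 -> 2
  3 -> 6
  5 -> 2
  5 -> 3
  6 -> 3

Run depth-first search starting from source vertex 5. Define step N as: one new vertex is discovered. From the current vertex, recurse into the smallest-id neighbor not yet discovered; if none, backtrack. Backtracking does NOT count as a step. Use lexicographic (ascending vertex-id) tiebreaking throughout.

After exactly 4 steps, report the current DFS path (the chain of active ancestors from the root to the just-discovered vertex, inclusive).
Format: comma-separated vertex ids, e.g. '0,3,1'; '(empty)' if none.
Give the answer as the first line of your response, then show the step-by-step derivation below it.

5,3,6

step 1: discover 5; path=5; order=5
step 2: discover 2; path=5>2; order=5,2
step 3: discover 3; path=5>3; order=5,2,3
step 4: discover 6; path=5>3>6; order=5,2,3,6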